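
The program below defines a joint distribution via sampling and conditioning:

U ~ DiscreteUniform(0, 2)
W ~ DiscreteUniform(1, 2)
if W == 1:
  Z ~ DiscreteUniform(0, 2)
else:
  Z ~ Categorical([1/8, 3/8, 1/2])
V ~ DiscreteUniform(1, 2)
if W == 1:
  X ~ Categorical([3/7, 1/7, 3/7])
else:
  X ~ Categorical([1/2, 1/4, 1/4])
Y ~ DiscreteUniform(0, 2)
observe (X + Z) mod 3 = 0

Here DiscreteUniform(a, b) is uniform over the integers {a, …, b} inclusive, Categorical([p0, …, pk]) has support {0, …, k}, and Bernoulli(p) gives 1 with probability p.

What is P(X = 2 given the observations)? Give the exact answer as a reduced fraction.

Enumerate traces; 108 have nonzero weight after conditioning:
  (U=0, W=1, Z=0, V=1, X=0, Y=0) weight 1/252
  (U=0, W=1, Z=0, V=1, X=0, Y=1) weight 1/252
  (U=0, W=1, Z=0, V=1, X=0, Y=2) weight 1/252
  (U=0, W=1, Z=0, V=2, X=0, Y=0) weight 1/252
  (U=0, W=1, Z=0, V=2, X=0, Y=1) weight 1/252
  (U=0, W=1, Z=0, V=2, X=0, Y=2) weight 1/252
  (U=0, W=1, Z=1, V=1, X=2, Y=0) weight 1/252
  (U=0, W=1, Z=1, V=1, X=2, Y=1) weight 1/252
  (U=0, W=1, Z=2, V=1, X=1, Y=0) weight 1/756
  … 99 more
Group by X:
  weight(X=0) = 23/224
  weight(X=1) = 29/336
  weight(X=2) = 53/448
Total weight = 23/224 + 29/336 + 53/448 = 59/192
P(X=0 | obs) = 23/224 / 59/192 = 138/413
P(X=1 | obs) = 29/336 / 59/192 = 116/413
P(X=2 | obs) = 53/448 / 59/192 = 159/413

P(X = 2 | obs) = 159/413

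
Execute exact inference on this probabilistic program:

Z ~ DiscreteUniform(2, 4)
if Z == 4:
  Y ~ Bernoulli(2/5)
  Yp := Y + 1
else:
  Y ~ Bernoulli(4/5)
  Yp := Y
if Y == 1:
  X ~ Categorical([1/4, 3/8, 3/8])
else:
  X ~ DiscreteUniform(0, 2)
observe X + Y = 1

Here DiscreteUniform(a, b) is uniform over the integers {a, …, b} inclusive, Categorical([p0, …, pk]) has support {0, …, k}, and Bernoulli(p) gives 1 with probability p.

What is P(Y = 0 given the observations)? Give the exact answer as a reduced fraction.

P(Y = 0 | obs) = 2/5

Enumerate traces; 6 have nonzero weight after conditioning:
  (Z=2, Y=0, X=1) weight 1/45
  (Z=2, Y=1, X=0) weight 1/15
  (Z=3, Y=0, X=1) weight 1/45
  (Z=3, Y=1, X=0) weight 1/15
  (Z=4, Y=0, X=1) weight 1/15
  (Z=4, Y=1, X=0) weight 1/30
Group by Y:
  weight(Y=0) = 1/9
  weight(Y=1) = 1/6
Total weight = 1/9 + 1/6 = 5/18
P(Y=0 | obs) = 1/9 / 5/18 = 2/5
P(Y=1 | obs) = 1/6 / 5/18 = 3/5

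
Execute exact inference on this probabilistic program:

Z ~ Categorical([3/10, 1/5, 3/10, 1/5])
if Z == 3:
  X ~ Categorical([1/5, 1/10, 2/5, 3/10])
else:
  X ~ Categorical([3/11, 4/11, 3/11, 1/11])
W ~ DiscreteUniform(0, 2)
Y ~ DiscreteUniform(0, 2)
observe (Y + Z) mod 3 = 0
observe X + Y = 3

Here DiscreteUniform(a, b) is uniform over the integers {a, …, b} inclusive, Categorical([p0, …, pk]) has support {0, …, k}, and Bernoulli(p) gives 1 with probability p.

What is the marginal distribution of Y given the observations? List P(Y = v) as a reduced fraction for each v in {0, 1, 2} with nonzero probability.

Enumerate traces; 12 have nonzero weight after conditioning:
  (Z=0, X=3, W=0, Y=0) weight 1/330
  (Z=0, X=3, W=1, Y=0) weight 1/330
  (Z=0, X=3, W=2, Y=0) weight 1/330
  (Z=1, X=1, W=0, Y=2) weight 4/495
  (Z=1, X=1, W=1, Y=2) weight 4/495
  (Z=1, X=1, W=2, Y=2) weight 4/495
  (Z=2, X=2, W=0, Y=1) weight 1/110
  (Z=2, X=2, W=1, Y=1) weight 1/110
  … 4 more
Group by Y:
  weight(Y=0) = 8/275
  weight(Y=1) = 3/110
  weight(Y=2) = 4/165
Total weight = 8/275 + 3/110 + 4/165 = 133/1650
P(Y=0 | obs) = 8/275 / 133/1650 = 48/133
P(Y=1 | obs) = 3/110 / 133/1650 = 45/133
P(Y=2 | obs) = 4/165 / 133/1650 = 40/133

P(Y=0) = 48/133, P(Y=1) = 45/133, P(Y=2) = 40/133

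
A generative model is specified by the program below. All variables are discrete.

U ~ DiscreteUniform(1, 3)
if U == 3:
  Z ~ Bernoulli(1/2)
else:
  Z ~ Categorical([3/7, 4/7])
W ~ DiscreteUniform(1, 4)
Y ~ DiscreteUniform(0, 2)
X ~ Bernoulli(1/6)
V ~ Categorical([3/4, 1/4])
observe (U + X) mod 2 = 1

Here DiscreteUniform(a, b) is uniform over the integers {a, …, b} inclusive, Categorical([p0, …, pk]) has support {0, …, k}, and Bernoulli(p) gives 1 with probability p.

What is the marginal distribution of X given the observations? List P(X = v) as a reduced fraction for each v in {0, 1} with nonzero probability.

Enumerate traces; 144 have nonzero weight after conditioning:
  (U=1, Z=0, W=1, Y=0, X=0, V=0) weight 5/672
  (U=1, Z=0, W=1, Y=0, X=0, V=1) weight 5/2016
  (U=1, Z=0, W=1, Y=1, X=0, V=0) weight 5/672
  (U=1, Z=0, W=1, Y=1, X=0, V=1) weight 5/2016
  (U=1, Z=0, W=1, Y=2, X=0, V=0) weight 5/672
  (U=1, Z=0, W=1, Y=2, X=0, V=1) weight 5/2016
  (U=1, Z=0, W=2, Y=0, X=0, V=0) weight 5/672
  (U=1, Z=0, W=2, Y=0, X=0, V=1) weight 5/2016
  (U=2, Z=0, W=1, Y=0, X=1, V=0) weight 1/672
  … 135 more
Group by X:
  weight(X=0) = 5/9
  weight(X=1) = 1/18
Total weight = 5/9 + 1/18 = 11/18
P(X=0 | obs) = 5/9 / 11/18 = 10/11
P(X=1 | obs) = 1/18 / 11/18 = 1/11

P(X=0) = 10/11, P(X=1) = 1/11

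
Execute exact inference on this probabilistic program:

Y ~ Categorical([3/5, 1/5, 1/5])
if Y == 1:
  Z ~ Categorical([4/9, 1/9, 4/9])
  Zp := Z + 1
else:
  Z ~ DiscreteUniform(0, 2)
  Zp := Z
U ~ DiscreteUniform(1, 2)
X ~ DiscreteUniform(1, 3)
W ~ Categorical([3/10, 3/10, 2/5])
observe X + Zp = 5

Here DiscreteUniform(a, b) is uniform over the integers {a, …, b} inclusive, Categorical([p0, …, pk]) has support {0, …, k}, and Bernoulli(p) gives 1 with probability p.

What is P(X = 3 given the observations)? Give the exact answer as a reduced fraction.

P(X = 3 | obs) = 13/17

Enumerate traces; 24 have nonzero weight after conditioning:
  (Y=0, Z=2, U=1, X=3, W=0) weight 1/100
  (Y=0, Z=2, U=1, X=3, W=1) weight 1/100
  (Y=0, Z=2, U=1, X=3, W=2) weight 1/75
  (Y=0, Z=2, U=2, X=3, W=0) weight 1/100
  (Y=0, Z=2, U=2, X=3, W=1) weight 1/100
  (Y=0, Z=2, U=2, X=3, W=2) weight 1/75
  (Y=1, Z=1, U=1, X=3, W=0) weight 1/900
  (Y=1, Z=1, U=1, X=3, W=1) weight 1/900
  (Y=1, Z=2, U=1, X=2, W=0) weight 1/225
  … 15 more
Group by X:
  weight(X=2) = 4/135
  weight(X=3) = 13/135
Total weight = 4/135 + 13/135 = 17/135
P(X=2 | obs) = 4/135 / 17/135 = 4/17
P(X=3 | obs) = 13/135 / 17/135 = 13/17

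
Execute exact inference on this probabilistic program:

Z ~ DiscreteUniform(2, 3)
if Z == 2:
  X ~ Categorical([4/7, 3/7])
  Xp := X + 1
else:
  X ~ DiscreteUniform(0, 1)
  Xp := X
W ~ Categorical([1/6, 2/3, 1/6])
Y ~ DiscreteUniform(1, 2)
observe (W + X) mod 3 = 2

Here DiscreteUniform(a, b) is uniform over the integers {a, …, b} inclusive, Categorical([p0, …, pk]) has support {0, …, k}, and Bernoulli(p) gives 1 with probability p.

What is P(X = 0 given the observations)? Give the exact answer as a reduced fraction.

Enumerate traces; 8 have nonzero weight after conditioning:
  (Z=2, X=0, W=2, Y=1) weight 1/42
  (Z=2, X=0, W=2, Y=2) weight 1/42
  (Z=2, X=1, W=1, Y=1) weight 1/14
  (Z=2, X=1, W=1, Y=2) weight 1/14
  (Z=3, X=0, W=2, Y=1) weight 1/48
  (Z=3, X=0, W=2, Y=2) weight 1/48
  (Z=3, X=1, W=1, Y=1) weight 1/12
  (Z=3, X=1, W=1, Y=2) weight 1/12
Group by X:
  weight(X=0) = 5/56
  weight(X=1) = 13/42
Total weight = 5/56 + 13/42 = 67/168
P(X=0 | obs) = 5/56 / 67/168 = 15/67
P(X=1 | obs) = 13/42 / 67/168 = 52/67

P(X = 0 | obs) = 15/67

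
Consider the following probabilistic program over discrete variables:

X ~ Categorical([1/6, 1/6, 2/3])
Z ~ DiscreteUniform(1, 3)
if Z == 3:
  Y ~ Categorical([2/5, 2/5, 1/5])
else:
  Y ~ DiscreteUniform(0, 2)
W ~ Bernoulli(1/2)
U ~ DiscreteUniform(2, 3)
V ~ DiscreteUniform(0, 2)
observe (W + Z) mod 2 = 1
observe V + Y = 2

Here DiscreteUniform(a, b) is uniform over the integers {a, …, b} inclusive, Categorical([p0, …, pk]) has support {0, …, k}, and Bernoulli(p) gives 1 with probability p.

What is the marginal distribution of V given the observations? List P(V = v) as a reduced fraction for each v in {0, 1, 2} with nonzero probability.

P(V=0) = 13/45, P(V=1) = 16/45, P(V=2) = 16/45

Enumerate traces; 54 have nonzero weight after conditioning:
  (X=0, Z=1, Y=0, W=0, U=2, V=2) weight 1/648
  (X=0, Z=1, Y=0, W=0, U=3, V=2) weight 1/648
  (X=0, Z=1, Y=1, W=0, U=2, V=1) weight 1/648
  (X=0, Z=1, Y=1, W=0, U=3, V=1) weight 1/648
  (X=0, Z=1, Y=2, W=0, U=2, V=0) weight 1/648
  (X=0, Z=1, Y=2, W=0, U=3, V=0) weight 1/648
  (X=0, Z=2, Y=0, W=1, U=2, V=2) weight 1/648
  (X=0, Z=2, Y=0, W=1, U=3, V=2) weight 1/648
  … 46 more
Group by V:
  weight(V=0) = 13/270
  weight(V=1) = 8/135
  weight(V=2) = 8/135
Total weight = 13/270 + 8/135 + 8/135 = 1/6
P(V=0 | obs) = 13/270 / 1/6 = 13/45
P(V=1 | obs) = 8/135 / 1/6 = 16/45
P(V=2 | obs) = 8/135 / 1/6 = 16/45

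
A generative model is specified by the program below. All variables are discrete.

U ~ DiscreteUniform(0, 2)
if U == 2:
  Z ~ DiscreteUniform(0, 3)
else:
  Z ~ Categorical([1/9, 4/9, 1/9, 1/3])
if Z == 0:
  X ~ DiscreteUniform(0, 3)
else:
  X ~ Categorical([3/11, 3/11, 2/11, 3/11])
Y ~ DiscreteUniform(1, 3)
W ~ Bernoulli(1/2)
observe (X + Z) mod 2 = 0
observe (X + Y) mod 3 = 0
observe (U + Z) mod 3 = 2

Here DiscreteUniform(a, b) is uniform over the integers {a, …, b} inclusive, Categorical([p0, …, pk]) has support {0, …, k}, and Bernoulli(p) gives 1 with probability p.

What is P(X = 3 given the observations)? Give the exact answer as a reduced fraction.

P(X = 3 | obs) = 150/439

Enumerate traces; 16 have nonzero weight after conditioning:
  (U=0, Z=2, X=0, Y=3, W=0) weight 1/594
  (U=0, Z=2, X=0, Y=3, W=1) weight 1/594
  (U=0, Z=2, X=2, Y=1, W=0) weight 1/891
  (U=0, Z=2, X=2, Y=1, W=1) weight 1/891
  (U=1, Z=1, X=1, Y=2, W=0) weight 2/297
  (U=1, Z=1, X=1, Y=2, W=1) weight 2/297
  (U=1, Z=1, X=3, Y=3, W=0) weight 2/297
  (U=1, Z=1, X=3, Y=3, W=1) weight 2/297
  … 8 more
Group by X:
  weight(X=0) = 49/4752
  weight(X=1) = 25/1188
  weight(X=2) = 131/14256
  weight(X=3) = 25/1188
Total weight = 49/4752 + 25/1188 + 131/14256 + 25/1188 = 439/7128
P(X=0 | obs) = 49/4752 / 439/7128 = 147/878
P(X=1 | obs) = 25/1188 / 439/7128 = 150/439
P(X=2 | obs) = 131/14256 / 439/7128 = 131/878
P(X=3 | obs) = 25/1188 / 439/7128 = 150/439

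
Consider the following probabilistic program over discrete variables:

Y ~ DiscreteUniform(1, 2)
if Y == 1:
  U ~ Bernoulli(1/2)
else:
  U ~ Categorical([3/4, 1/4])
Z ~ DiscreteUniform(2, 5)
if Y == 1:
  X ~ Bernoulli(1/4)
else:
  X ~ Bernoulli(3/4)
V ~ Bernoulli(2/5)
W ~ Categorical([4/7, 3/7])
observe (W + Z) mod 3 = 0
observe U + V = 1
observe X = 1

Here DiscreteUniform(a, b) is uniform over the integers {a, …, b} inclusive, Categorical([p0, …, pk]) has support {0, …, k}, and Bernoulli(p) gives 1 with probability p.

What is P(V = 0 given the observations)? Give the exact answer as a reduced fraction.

Enumerate traces; 12 have nonzero weight after conditioning:
  (Y=1, U=0, Z=2, X=1, V=1, W=1) weight 3/1120
  (Y=1, U=0, Z=3, X=1, V=1, W=0) weight 1/280
  (Y=1, U=0, Z=5, X=1, V=1, W=1) weight 3/1120
  (Y=1, U=1, Z=2, X=1, V=0, W=1) weight 9/2240
  (Y=1, U=1, Z=3, X=1, V=0, W=0) weight 3/560
  (Y=1, U=1, Z=5, X=1, V=0, W=1) weight 9/2240
  (Y=2, U=0, Z=2, X=1, V=1, W=1) weight 27/2240
  (Y=2, U=0, Z=3, X=1, V=1, W=0) weight 9/560
  … 4 more
Group by V:
  weight(V=0) = 15/448
  weight(V=1) = 11/224
Total weight = 15/448 + 11/224 = 37/448
P(V=0 | obs) = 15/448 / 37/448 = 15/37
P(V=1 | obs) = 11/224 / 37/448 = 22/37

P(V = 0 | obs) = 15/37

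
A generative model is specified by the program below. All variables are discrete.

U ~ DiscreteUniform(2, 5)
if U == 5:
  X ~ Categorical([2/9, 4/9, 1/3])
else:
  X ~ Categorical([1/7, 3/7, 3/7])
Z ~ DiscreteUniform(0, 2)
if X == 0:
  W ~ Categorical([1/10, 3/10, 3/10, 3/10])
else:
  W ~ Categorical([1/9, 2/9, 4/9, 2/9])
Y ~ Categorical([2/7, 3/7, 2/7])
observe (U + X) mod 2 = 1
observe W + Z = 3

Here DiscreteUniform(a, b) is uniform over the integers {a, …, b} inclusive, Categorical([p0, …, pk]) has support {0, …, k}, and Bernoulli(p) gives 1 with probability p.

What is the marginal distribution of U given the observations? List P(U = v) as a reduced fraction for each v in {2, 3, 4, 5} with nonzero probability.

Enumerate traces; 54 have nonzero weight after conditioning:
  (U=2, X=1, Z=0, W=3, Y=0) weight 1/441
  (U=2, X=1, Z=0, W=3, Y=1) weight 1/294
  (U=2, X=1, Z=0, W=3, Y=2) weight 1/441
  (U=2, X=1, Z=1, W=2, Y=0) weight 2/441
  (U=2, X=1, Z=1, W=2, Y=1) weight 1/147
  (U=2, X=1, Z=1, W=2, Y=2) weight 2/441
  (U=2, X=1, Z=2, W=1, Y=0) weight 1/441
  (U=2, X=1, Z=2, W=1, Y=1) weight 1/294
  (U=3, X=0, Z=0, W=3, Y=0) weight 1/980
  (U=4, X=1, Z=0, W=3, Y=0) weight 1/441
  … 44 more
Group by U:
  weight(U=2) = 2/63
  weight(U=3) = 107/2520
  weight(U=4) = 2/63
  weight(U=5) = 67/1620
Total weight = 2/63 + 107/2520 + 2/63 + 67/1620 = 3341/22680
P(U=2 | obs) = 2/63 / 3341/22680 = 720/3341
P(U=3 | obs) = 107/2520 / 3341/22680 = 963/3341
P(U=4 | obs) = 2/63 / 3341/22680 = 720/3341
P(U=5 | obs) = 67/1620 / 3341/22680 = 938/3341

P(U=2) = 720/3341, P(U=3) = 963/3341, P(U=4) = 720/3341, P(U=5) = 938/3341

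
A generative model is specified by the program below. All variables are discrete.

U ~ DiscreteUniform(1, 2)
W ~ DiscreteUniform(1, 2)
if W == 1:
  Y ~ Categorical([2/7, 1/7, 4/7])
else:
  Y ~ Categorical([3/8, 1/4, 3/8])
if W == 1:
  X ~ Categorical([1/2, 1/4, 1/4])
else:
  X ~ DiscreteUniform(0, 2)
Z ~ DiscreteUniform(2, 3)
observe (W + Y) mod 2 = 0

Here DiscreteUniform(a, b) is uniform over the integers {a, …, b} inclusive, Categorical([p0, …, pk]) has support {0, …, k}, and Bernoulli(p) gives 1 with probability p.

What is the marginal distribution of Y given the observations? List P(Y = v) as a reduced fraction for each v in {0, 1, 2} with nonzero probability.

Enumerate traces; 36 have nonzero weight after conditioning:
  (U=1, W=1, Y=1, X=0, Z=2) weight 1/112
  (U=1, W=1, Y=1, X=0, Z=3) weight 1/112
  (U=1, W=1, Y=1, X=1, Z=2) weight 1/224
  (U=1, W=1, Y=1, X=1, Z=3) weight 1/224
  (U=1, W=1, Y=1, X=2, Z=2) weight 1/224
  (U=1, W=1, Y=1, X=2, Z=3) weight 1/224
  (U=1, W=2, Y=0, X=0, Z=2) weight 1/64
  (U=1, W=2, Y=0, X=0, Z=3) weight 1/64
  (U=1, W=2, Y=2, X=0, Z=2) weight 1/64
  … 27 more
Group by Y:
  weight(Y=0) = 3/16
  weight(Y=1) = 1/14
  weight(Y=2) = 3/16
Total weight = 3/16 + 1/14 + 3/16 = 25/56
P(Y=0 | obs) = 3/16 / 25/56 = 21/50
P(Y=1 | obs) = 1/14 / 25/56 = 4/25
P(Y=2 | obs) = 3/16 / 25/56 = 21/50

P(Y=0) = 21/50, P(Y=1) = 4/25, P(Y=2) = 21/50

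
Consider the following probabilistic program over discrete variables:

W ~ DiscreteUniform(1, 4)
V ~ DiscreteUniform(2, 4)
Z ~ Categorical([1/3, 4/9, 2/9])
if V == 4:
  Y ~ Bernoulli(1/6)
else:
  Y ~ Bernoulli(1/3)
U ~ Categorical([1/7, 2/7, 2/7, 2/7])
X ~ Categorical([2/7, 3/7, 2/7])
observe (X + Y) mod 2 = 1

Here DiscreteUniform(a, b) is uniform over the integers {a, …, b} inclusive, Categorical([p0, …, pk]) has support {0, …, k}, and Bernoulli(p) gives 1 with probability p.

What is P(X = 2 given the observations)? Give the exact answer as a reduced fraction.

Enumerate traces; 432 have nonzero weight after conditioning:
  (W=1, V=2, Z=0, Y=0, U=0, X=1) weight 1/882
  (W=1, V=2, Z=0, Y=0, U=1, X=1) weight 1/441
  (W=1, V=2, Z=0, Y=0, U=2, X=1) weight 1/441
  (W=1, V=2, Z=0, Y=0, U=3, X=1) weight 1/441
  (W=1, V=2, Z=0, Y=1, U=0, X=0) weight 1/2646
  (W=1, V=2, Z=0, Y=1, U=0, X=2) weight 1/2646
  (W=1, V=2, Z=0, Y=1, U=1, X=0) weight 1/1323
  (W=1, V=2, Z=0, Y=1, U=1, X=2) weight 1/1323
  … 424 more
Group by X:
  weight(X=0) = 5/63
  weight(X=1) = 13/42
  weight(X=2) = 5/63
Total weight = 5/63 + 13/42 + 5/63 = 59/126
P(X=0 | obs) = 5/63 / 59/126 = 10/59
P(X=1 | obs) = 13/42 / 59/126 = 39/59
P(X=2 | obs) = 5/63 / 59/126 = 10/59

P(X = 2 | obs) = 10/59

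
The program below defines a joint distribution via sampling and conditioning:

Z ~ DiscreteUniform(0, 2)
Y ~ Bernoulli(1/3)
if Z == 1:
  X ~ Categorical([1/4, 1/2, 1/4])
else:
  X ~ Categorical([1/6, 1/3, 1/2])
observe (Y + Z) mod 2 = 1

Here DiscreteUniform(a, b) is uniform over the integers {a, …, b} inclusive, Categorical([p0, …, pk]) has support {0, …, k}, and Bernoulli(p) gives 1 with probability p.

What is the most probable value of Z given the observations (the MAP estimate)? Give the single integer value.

argmax_v P(Z = v | obs) = 1

Enumerate traces; 9 have nonzero weight after conditioning:
  (Z=0, Y=1, X=0) weight 1/54
  (Z=0, Y=1, X=1) weight 1/27
  (Z=0, Y=1, X=2) weight 1/18
  (Z=1, Y=0, X=0) weight 1/18
  (Z=1, Y=0, X=1) weight 1/9
  (Z=1, Y=0, X=2) weight 1/18
  (Z=2, Y=1, X=0) weight 1/54
  (Z=2, Y=1, X=1) weight 1/27
  … 1 more
Group by Z:
  weight(Z=0) = 1/9
  weight(Z=1) = 2/9
  weight(Z=2) = 1/9
Total weight = 1/9 + 2/9 + 1/9 = 4/9
P(Z=0 | obs) = 1/9 / 4/9 = 1/4
P(Z=1 | obs) = 2/9 / 4/9 = 1/2
P(Z=2 | obs) = 1/9 / 4/9 = 1/4
argmax = 1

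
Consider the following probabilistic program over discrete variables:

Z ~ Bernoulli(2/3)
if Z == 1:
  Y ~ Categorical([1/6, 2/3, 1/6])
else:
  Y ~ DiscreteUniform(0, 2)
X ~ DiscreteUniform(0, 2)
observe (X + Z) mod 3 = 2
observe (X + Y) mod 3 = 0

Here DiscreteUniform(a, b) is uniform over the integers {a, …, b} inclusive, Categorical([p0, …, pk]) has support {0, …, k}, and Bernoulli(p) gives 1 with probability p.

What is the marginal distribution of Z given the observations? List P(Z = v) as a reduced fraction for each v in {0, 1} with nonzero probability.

Enumerate traces; 2 have nonzero weight after conditioning:
  (Z=0, Y=1, X=2) weight 1/27
  (Z=1, Y=2, X=1) weight 1/27
Group by Z:
  weight(Z=0) = 1/27
  weight(Z=1) = 1/27
Total weight = 1/27 + 1/27 = 2/27
P(Z=0 | obs) = 1/27 / 2/27 = 1/2
P(Z=1 | obs) = 1/27 / 2/27 = 1/2

P(Z=0) = 1/2, P(Z=1) = 1/2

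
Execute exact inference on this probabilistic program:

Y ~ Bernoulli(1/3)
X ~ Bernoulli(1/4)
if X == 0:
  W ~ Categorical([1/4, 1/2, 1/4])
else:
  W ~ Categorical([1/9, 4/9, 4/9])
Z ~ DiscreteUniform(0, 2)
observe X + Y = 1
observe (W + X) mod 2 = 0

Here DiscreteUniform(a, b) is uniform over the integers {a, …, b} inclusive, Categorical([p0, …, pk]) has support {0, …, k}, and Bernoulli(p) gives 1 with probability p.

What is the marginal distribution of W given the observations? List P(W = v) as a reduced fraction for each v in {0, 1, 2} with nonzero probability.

Enumerate traces; 9 have nonzero weight after conditioning:
  (Y=0, X=1, W=1, Z=0) weight 2/81
  (Y=0, X=1, W=1, Z=1) weight 2/81
  (Y=0, X=1, W=1, Z=2) weight 2/81
  (Y=1, X=0, W=0, Z=0) weight 1/48
  (Y=1, X=0, W=0, Z=1) weight 1/48
  (Y=1, X=0, W=0, Z=2) weight 1/48
  (Y=1, X=0, W=2, Z=0) weight 1/48
  (Y=1, X=0, W=2, Z=1) weight 1/48
  … 1 more
Group by W:
  weight(W=0) = 1/16
  weight(W=1) = 2/27
  weight(W=2) = 1/16
Total weight = 1/16 + 2/27 + 1/16 = 43/216
P(W=0 | obs) = 1/16 / 43/216 = 27/86
P(W=1 | obs) = 2/27 / 43/216 = 16/43
P(W=2 | obs) = 1/16 / 43/216 = 27/86

P(W=0) = 27/86, P(W=1) = 16/43, P(W=2) = 27/86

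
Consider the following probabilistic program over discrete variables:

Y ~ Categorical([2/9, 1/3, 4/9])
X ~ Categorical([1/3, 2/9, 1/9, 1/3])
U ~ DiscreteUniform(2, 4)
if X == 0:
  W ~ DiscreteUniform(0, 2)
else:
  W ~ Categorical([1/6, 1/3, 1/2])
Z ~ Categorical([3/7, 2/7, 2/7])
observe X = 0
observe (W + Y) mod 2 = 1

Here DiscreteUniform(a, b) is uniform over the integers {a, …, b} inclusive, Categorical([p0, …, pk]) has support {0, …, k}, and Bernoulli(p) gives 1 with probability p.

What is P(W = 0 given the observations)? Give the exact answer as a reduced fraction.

Enumerate traces; 36 have nonzero weight after conditioning:
  (Y=0, X=0, U=2, W=1, Z=0) weight 2/567
  (Y=0, X=0, U=2, W=1, Z=1) weight 4/1701
  (Y=0, X=0, U=2, W=1, Z=2) weight 4/1701
  (Y=0, X=0, U=3, W=1, Z=0) weight 2/567
  (Y=0, X=0, U=3, W=1, Z=1) weight 4/1701
  (Y=0, X=0, U=3, W=1, Z=2) weight 4/1701
  (Y=0, X=0, U=4, W=1, Z=0) weight 2/567
  (Y=0, X=0, U=4, W=1, Z=1) weight 4/1701
  (Y=1, X=0, U=2, W=0, Z=0) weight 1/189
  (Y=1, X=0, U=2, W=2, Z=0) weight 1/189
  … 26 more
Group by W:
  weight(W=0) = 1/27
  weight(W=1) = 2/27
  weight(W=2) = 1/27
Total weight = 1/27 + 2/27 + 1/27 = 4/27
P(W=0 | obs) = 1/27 / 4/27 = 1/4
P(W=1 | obs) = 2/27 / 4/27 = 1/2
P(W=2 | obs) = 1/27 / 4/27 = 1/4

P(W = 0 | obs) = 1/4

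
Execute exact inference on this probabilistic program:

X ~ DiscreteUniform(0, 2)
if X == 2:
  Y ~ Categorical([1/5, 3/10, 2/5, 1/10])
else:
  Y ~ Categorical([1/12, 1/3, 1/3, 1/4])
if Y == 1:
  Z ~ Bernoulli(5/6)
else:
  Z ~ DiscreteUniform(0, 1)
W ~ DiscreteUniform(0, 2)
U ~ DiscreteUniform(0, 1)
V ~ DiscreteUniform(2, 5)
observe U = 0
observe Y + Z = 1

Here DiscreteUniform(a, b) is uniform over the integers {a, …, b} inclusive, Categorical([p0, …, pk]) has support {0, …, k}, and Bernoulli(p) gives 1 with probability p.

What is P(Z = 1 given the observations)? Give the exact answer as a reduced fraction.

Enumerate traces; 72 have nonzero weight after conditioning:
  (X=0, Y=0, Z=1, W=0, U=0, V=2) weight 1/1728
  (X=0, Y=0, Z=1, W=0, U=0, V=3) weight 1/1728
  (X=0, Y=0, Z=1, W=0, U=0, V=4) weight 1/1728
  (X=0, Y=0, Z=1, W=0, U=0, V=5) weight 1/1728
  (X=0, Y=0, Z=1, W=1, U=0, V=2) weight 1/1728
  (X=0, Y=0, Z=1, W=1, U=0, V=3) weight 1/1728
  (X=0, Y=0, Z=1, W=1, U=0, V=4) weight 1/1728
  (X=0, Y=0, Z=1, W=1, U=0, V=5) weight 1/1728
  (X=0, Y=1, Z=0, W=0, U=0, V=2) weight 1/1296
  … 63 more
Group by Z:
  weight(Z=0) = 29/1080
  weight(Z=1) = 11/360
Total weight = 29/1080 + 11/360 = 31/540
P(Z=0 | obs) = 29/1080 / 31/540 = 29/62
P(Z=1 | obs) = 11/360 / 31/540 = 33/62

P(Z = 1 | obs) = 33/62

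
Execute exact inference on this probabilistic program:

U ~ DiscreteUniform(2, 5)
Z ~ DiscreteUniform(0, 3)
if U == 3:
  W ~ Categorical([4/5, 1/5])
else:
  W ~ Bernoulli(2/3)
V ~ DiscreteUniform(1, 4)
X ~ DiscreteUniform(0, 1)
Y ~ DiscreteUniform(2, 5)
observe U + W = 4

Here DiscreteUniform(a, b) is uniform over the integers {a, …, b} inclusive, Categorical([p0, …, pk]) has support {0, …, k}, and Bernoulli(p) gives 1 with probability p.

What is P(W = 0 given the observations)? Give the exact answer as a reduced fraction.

Enumerate traces; 256 have nonzero weight after conditioning:
  (U=3, Z=0, W=1, V=1, X=0, Y=2) weight 1/2560
  (U=3, Z=0, W=1, V=1, X=0, Y=3) weight 1/2560
  (U=3, Z=0, W=1, V=1, X=0, Y=4) weight 1/2560
  (U=3, Z=0, W=1, V=1, X=0, Y=5) weight 1/2560
  (U=3, Z=0, W=1, V=1, X=1, Y=2) weight 1/2560
  (U=3, Z=0, W=1, V=1, X=1, Y=3) weight 1/2560
  (U=3, Z=0, W=1, V=1, X=1, Y=4) weight 1/2560
  (U=3, Z=0, W=1, V=1, X=1, Y=5) weight 1/2560
  (U=4, Z=0, W=0, V=1, X=0, Y=2) weight 1/1536
  … 247 more
Group by W:
  weight(W=0) = 1/12
  weight(W=1) = 1/20
Total weight = 1/12 + 1/20 = 2/15
P(W=0 | obs) = 1/12 / 2/15 = 5/8
P(W=1 | obs) = 1/20 / 2/15 = 3/8

P(W = 0 | obs) = 5/8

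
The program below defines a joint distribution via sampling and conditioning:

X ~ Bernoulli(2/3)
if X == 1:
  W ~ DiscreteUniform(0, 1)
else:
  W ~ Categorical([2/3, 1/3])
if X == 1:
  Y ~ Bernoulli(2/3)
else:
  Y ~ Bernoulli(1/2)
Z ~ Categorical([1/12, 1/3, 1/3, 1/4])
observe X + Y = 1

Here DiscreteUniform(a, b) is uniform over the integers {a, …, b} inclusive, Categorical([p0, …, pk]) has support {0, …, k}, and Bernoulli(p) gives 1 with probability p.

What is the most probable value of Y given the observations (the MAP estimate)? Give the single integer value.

Enumerate traces; 16 have nonzero weight after conditioning:
  (X=0, W=0, Y=1, Z=0) weight 1/108
  (X=0, W=0, Y=1, Z=1) weight 1/27
  (X=0, W=0, Y=1, Z=2) weight 1/27
  (X=0, W=0, Y=1, Z=3) weight 1/36
  (X=0, W=1, Y=1, Z=0) weight 1/216
  (X=0, W=1, Y=1, Z=1) weight 1/54
  (X=0, W=1, Y=1, Z=2) weight 1/54
  (X=0, W=1, Y=1, Z=3) weight 1/72
  (X=1, W=0, Y=0, Z=0) weight 1/108
  … 7 more
Group by Y:
  weight(Y=0) = 2/9
  weight(Y=1) = 1/6
Total weight = 2/9 + 1/6 = 7/18
P(Y=0 | obs) = 2/9 / 7/18 = 4/7
P(Y=1 | obs) = 1/6 / 7/18 = 3/7
argmax = 0

argmax_v P(Y = v | obs) = 0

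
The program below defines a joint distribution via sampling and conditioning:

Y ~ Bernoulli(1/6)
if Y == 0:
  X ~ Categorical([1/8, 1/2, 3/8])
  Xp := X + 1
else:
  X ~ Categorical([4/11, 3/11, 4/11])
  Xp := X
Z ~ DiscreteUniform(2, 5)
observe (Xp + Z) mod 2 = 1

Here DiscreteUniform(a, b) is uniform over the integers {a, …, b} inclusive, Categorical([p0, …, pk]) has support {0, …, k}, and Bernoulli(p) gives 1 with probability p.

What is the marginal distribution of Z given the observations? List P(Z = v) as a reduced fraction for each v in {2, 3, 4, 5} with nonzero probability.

P(Z=2) = 61/264, P(Z=3) = 71/264, P(Z=4) = 61/264, P(Z=5) = 71/264

Enumerate traces; 12 have nonzero weight after conditioning:
  (Y=0, X=0, Z=2) weight 5/192
  (Y=0, X=0, Z=4) weight 5/192
  (Y=0, X=1, Z=3) weight 5/48
  (Y=0, X=1, Z=5) weight 5/48
  (Y=0, X=2, Z=2) weight 5/64
  (Y=0, X=2, Z=4) weight 5/64
  (Y=1, X=0, Z=3) weight 1/66
  (Y=1, X=0, Z=5) weight 1/66
  … 4 more
Group by Z:
  weight(Z=2) = 61/528
  weight(Z=3) = 71/528
  weight(Z=4) = 61/528
  weight(Z=5) = 71/528
Total weight = 61/528 + 71/528 + 61/528 + 71/528 = 1/2
P(Z=2 | obs) = 61/528 / 1/2 = 61/264
P(Z=3 | obs) = 71/528 / 1/2 = 71/264
P(Z=4 | obs) = 61/528 / 1/2 = 61/264
P(Z=5 | obs) = 71/528 / 1/2 = 71/264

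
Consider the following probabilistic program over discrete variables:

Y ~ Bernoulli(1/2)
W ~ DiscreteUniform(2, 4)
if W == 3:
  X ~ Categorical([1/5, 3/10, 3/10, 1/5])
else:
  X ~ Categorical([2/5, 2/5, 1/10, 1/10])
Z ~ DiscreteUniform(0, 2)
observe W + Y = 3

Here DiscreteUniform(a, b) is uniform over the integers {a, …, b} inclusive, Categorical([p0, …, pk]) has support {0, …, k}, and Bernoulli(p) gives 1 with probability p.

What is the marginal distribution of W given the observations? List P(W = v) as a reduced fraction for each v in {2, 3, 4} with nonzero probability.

Enumerate traces; 24 have nonzero weight after conditioning:
  (Y=0, W=3, X=0, Z=0) weight 1/90
  (Y=0, W=3, X=0, Z=1) weight 1/90
  (Y=0, W=3, X=0, Z=2) weight 1/90
  (Y=0, W=3, X=1, Z=0) weight 1/60
  (Y=0, W=3, X=1, Z=1) weight 1/60
  (Y=0, W=3, X=1, Z=2) weight 1/60
  (Y=0, W=3, X=2, Z=0) weight 1/60
  (Y=0, W=3, X=2, Z=1) weight 1/60
  (Y=1, W=2, X=0, Z=0) weight 1/45
  … 15 more
Group by W:
  weight(W=2) = 1/6
  weight(W=3) = 1/6
Total weight = 1/6 + 1/6 = 1/3
P(W=2 | obs) = 1/6 / 1/3 = 1/2
P(W=3 | obs) = 1/6 / 1/3 = 1/2

P(W=2) = 1/2, P(W=3) = 1/2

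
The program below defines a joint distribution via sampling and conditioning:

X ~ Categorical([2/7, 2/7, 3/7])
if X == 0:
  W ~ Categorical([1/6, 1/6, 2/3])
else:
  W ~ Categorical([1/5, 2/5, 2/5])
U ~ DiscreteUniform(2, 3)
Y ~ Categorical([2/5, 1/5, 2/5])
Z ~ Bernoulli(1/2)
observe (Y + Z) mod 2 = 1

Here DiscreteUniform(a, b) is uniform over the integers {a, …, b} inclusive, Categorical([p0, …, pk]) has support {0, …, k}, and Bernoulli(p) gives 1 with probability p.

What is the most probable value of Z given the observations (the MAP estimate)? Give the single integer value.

Enumerate traces; 54 have nonzero weight after conditioning:
  (X=0, W=0, U=2, Y=0, Z=1) weight 1/210
  (X=0, W=0, U=2, Y=1, Z=0) weight 1/420
  (X=0, W=0, U=2, Y=2, Z=1) weight 1/210
  (X=0, W=0, U=3, Y=0, Z=1) weight 1/210
  (X=0, W=0, U=3, Y=1, Z=0) weight 1/420
  (X=0, W=0, U=3, Y=2, Z=1) weight 1/210
  (X=0, W=1, U=2, Y=0, Z=1) weight 1/210
  (X=0, W=1, U=2, Y=1, Z=0) weight 1/420
  … 46 more
Group by Z:
  weight(Z=0) = 1/10
  weight(Z=1) = 2/5
Total weight = 1/10 + 2/5 = 1/2
P(Z=0 | obs) = 1/10 / 1/2 = 1/5
P(Z=1 | obs) = 2/5 / 1/2 = 4/5
argmax = 1

argmax_v P(Z = v | obs) = 1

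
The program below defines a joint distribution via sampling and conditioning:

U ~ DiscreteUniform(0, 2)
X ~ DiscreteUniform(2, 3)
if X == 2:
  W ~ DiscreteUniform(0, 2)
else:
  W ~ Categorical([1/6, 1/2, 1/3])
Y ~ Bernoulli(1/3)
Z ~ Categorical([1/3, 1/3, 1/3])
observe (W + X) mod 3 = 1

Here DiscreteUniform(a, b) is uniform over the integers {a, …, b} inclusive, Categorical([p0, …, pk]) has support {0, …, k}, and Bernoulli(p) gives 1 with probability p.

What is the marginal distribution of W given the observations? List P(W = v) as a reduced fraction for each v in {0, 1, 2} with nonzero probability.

P(W=1) = 3/5, P(W=2) = 2/5

Enumerate traces; 36 have nonzero weight after conditioning:
  (U=0, X=2, W=2, Y=0, Z=0) weight 1/81
  (U=0, X=2, W=2, Y=0, Z=1) weight 1/81
  (U=0, X=2, W=2, Y=0, Z=2) weight 1/81
  (U=0, X=2, W=2, Y=1, Z=0) weight 1/162
  (U=0, X=2, W=2, Y=1, Z=1) weight 1/162
  (U=0, X=2, W=2, Y=1, Z=2) weight 1/162
  (U=0, X=3, W=1, Y=0, Z=0) weight 1/54
  (U=0, X=3, W=1, Y=0, Z=1) weight 1/54
  … 28 more
Group by W:
  weight(W=1) = 1/4
  weight(W=2) = 1/6
Total weight = 1/4 + 1/6 = 5/12
P(W=1 | obs) = 1/4 / 5/12 = 3/5
P(W=2 | obs) = 1/6 / 5/12 = 2/5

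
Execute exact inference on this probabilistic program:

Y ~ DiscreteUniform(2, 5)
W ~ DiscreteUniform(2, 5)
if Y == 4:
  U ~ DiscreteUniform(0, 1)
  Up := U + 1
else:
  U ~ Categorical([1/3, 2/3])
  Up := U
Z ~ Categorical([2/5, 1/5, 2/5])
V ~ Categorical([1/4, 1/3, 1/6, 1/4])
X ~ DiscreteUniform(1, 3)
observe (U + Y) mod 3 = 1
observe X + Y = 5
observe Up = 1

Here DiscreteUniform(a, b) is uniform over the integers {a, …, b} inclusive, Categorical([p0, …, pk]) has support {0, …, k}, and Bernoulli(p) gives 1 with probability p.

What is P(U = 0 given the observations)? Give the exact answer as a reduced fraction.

Enumerate traces; 96 have nonzero weight after conditioning:
  (Y=3, W=2, U=1, Z=0, V=0, X=2) weight 1/720
  (Y=3, W=2, U=1, Z=0, V=1, X=2) weight 1/540
  (Y=3, W=2, U=1, Z=0, V=2, X=2) weight 1/1080
  (Y=3, W=2, U=1, Z=0, V=3, X=2) weight 1/720
  (Y=3, W=2, U=1, Z=1, V=0, X=2) weight 1/1440
  (Y=3, W=2, U=1, Z=1, V=1, X=2) weight 1/1080
  (Y=3, W=2, U=1, Z=1, V=2, X=2) weight 1/2160
  (Y=3, W=2, U=1, Z=1, V=3, X=2) weight 1/1440
  (Y=4, W=2, U=0, Z=0, V=0, X=1) weight 1/960
  … 87 more
Group by U:
  weight(U=0) = 1/24
  weight(U=1) = 1/18
Total weight = 1/24 + 1/18 = 7/72
P(U=0 | obs) = 1/24 / 7/72 = 3/7
P(U=1 | obs) = 1/18 / 7/72 = 4/7

P(U = 0 | obs) = 3/7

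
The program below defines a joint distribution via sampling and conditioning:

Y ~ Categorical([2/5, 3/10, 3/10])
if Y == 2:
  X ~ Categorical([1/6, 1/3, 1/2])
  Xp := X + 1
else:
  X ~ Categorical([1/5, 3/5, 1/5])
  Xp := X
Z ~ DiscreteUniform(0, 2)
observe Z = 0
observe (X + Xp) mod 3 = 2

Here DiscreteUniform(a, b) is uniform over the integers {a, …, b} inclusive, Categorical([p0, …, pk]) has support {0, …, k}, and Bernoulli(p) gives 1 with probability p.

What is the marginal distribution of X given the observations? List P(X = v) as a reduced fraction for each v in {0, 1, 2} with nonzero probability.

P(X=1) = 14/19, P(X=2) = 5/19

Enumerate traces; 3 have nonzero weight after conditioning:
  (Y=0, X=1, Z=0) weight 2/25
  (Y=1, X=1, Z=0) weight 3/50
  (Y=2, X=2, Z=0) weight 1/20
Group by X:
  weight(X=1) = 7/50
  weight(X=2) = 1/20
Total weight = 7/50 + 1/20 = 19/100
P(X=1 | obs) = 7/50 / 19/100 = 14/19
P(X=2 | obs) = 1/20 / 19/100 = 5/19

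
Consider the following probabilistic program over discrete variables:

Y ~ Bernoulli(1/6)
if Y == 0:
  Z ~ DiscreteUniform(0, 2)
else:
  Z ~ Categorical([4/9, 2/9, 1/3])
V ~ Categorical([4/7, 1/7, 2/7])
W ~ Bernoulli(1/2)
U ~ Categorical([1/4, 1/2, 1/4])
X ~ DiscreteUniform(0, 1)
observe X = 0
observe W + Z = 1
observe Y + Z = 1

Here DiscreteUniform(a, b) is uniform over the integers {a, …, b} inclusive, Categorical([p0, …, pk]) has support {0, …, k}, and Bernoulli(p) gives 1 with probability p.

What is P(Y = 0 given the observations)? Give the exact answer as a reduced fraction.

P(Y = 0 | obs) = 15/19

Enumerate traces; 18 have nonzero weight after conditioning:
  (Y=0, Z=1, V=0, W=0, U=0, X=0) weight 5/504
  (Y=0, Z=1, V=0, W=0, U=1, X=0) weight 5/252
  (Y=0, Z=1, V=0, W=0, U=2, X=0) weight 5/504
  (Y=0, Z=1, V=1, W=0, U=0, X=0) weight 5/2016
  (Y=0, Z=1, V=1, W=0, U=1, X=0) weight 5/1008
  (Y=0, Z=1, V=1, W=0, U=2, X=0) weight 5/2016
  (Y=0, Z=1, V=2, W=0, U=0, X=0) weight 5/1008
  (Y=0, Z=1, V=2, W=0, U=1, X=0) weight 5/504
  (Y=1, Z=0, V=0, W=1, U=0, X=0) weight 1/378
  … 9 more
Group by Y:
  weight(Y=0) = 5/72
  weight(Y=1) = 1/54
Total weight = 5/72 + 1/54 = 19/216
P(Y=0 | obs) = 5/72 / 19/216 = 15/19
P(Y=1 | obs) = 1/54 / 19/216 = 4/19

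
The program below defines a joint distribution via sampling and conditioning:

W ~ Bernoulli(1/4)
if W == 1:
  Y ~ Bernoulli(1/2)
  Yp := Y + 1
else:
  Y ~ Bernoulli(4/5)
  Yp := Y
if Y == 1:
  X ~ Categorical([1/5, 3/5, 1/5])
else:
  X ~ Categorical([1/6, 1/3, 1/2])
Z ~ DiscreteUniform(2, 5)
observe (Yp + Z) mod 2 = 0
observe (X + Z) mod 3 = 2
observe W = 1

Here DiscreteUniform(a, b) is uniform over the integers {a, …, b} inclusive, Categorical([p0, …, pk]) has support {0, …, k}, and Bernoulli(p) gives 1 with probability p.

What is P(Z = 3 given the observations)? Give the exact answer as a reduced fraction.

Enumerate traces; 4 have nonzero weight after conditioning:
  (W=1, Y=0, X=0, Z=5) weight 1/192
  (W=1, Y=0, X=2, Z=3) weight 1/64
  (W=1, Y=1, X=0, Z=2) weight 1/160
  (W=1, Y=1, X=1, Z=4) weight 3/160
Group by Z:
  weight(Z=2) = 1/160
  weight(Z=3) = 1/64
  weight(Z=4) = 3/160
  weight(Z=5) = 1/192
Total weight = 1/160 + 1/64 + 3/160 + 1/192 = 11/240
P(Z=2 | obs) = 1/160 / 11/240 = 3/22
P(Z=3 | obs) = 1/64 / 11/240 = 15/44
P(Z=4 | obs) = 3/160 / 11/240 = 9/22
P(Z=5 | obs) = 1/192 / 11/240 = 5/44

P(Z = 3 | obs) = 15/44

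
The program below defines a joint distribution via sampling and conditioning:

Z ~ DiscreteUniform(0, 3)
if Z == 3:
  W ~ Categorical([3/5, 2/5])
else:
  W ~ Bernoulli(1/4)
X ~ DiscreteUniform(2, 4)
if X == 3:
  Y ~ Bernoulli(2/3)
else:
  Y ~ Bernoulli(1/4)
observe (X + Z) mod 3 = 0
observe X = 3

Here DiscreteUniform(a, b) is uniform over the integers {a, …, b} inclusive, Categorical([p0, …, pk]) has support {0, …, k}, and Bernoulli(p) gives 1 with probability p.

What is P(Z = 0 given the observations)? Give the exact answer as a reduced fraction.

Enumerate traces; 8 have nonzero weight after conditioning:
  (Z=0, W=0, X=3, Y=0) weight 1/48
  (Z=0, W=0, X=3, Y=1) weight 1/24
  (Z=0, W=1, X=3, Y=0) weight 1/144
  (Z=0, W=1, X=3, Y=1) weight 1/72
  (Z=3, W=0, X=3, Y=0) weight 1/60
  (Z=3, W=0, X=3, Y=1) weight 1/30
  (Z=3, W=1, X=3, Y=0) weight 1/90
  (Z=3, W=1, X=3, Y=1) weight 1/45
Group by Z:
  weight(Z=0) = 1/12
  weight(Z=3) = 1/12
Total weight = 1/12 + 1/12 = 1/6
P(Z=0 | obs) = 1/12 / 1/6 = 1/2
P(Z=3 | obs) = 1/12 / 1/6 = 1/2

P(Z = 0 | obs) = 1/2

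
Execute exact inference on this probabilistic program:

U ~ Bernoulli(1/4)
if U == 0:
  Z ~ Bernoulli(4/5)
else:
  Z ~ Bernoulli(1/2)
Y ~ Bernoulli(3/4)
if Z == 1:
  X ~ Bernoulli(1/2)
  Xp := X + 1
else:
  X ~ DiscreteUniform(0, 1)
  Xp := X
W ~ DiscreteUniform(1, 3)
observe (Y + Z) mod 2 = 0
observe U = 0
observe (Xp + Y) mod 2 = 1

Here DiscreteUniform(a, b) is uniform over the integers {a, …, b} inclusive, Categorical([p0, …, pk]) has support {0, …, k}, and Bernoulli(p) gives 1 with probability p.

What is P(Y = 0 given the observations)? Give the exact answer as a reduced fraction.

P(Y = 0 | obs) = 1/13

Enumerate traces; 6 have nonzero weight after conditioning:
  (U=0, Z=0, Y=0, X=1, W=1) weight 1/160
  (U=0, Z=0, Y=0, X=1, W=2) weight 1/160
  (U=0, Z=0, Y=0, X=1, W=3) weight 1/160
  (U=0, Z=1, Y=1, X=1, W=1) weight 3/40
  (U=0, Z=1, Y=1, X=1, W=2) weight 3/40
  (U=0, Z=1, Y=1, X=1, W=3) weight 3/40
Group by Y:
  weight(Y=0) = 3/160
  weight(Y=1) = 9/40
Total weight = 3/160 + 9/40 = 39/160
P(Y=0 | obs) = 3/160 / 39/160 = 1/13
P(Y=1 | obs) = 9/40 / 39/160 = 12/13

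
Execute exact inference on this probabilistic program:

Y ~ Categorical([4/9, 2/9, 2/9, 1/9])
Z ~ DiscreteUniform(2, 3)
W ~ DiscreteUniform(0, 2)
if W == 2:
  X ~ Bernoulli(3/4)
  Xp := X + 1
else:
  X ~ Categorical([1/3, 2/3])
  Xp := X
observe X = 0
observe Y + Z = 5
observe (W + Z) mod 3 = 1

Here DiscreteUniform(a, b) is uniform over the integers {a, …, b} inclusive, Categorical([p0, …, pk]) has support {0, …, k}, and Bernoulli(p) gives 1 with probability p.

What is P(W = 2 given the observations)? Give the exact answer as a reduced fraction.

P(W = 2 | obs) = 3/11

Enumerate traces; 2 have nonzero weight after conditioning:
  (Y=2, Z=3, W=1, X=0) weight 1/81
  (Y=3, Z=2, W=2, X=0) weight 1/216
Group by W:
  weight(W=1) = 1/81
  weight(W=2) = 1/216
Total weight = 1/81 + 1/216 = 11/648
P(W=1 | obs) = 1/81 / 11/648 = 8/11
P(W=2 | obs) = 1/216 / 11/648 = 3/11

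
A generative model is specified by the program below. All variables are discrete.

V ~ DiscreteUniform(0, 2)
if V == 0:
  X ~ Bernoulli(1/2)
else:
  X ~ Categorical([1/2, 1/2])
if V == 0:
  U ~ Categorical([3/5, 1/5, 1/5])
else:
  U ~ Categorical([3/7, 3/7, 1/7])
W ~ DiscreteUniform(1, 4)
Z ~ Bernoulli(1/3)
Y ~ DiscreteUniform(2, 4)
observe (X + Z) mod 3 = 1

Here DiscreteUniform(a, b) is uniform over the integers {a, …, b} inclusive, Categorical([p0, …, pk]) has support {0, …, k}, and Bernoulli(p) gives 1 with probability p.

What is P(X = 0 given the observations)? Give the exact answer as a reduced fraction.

P(X = 0 | obs) = 1/3

Enumerate traces; 216 have nonzero weight after conditioning:
  (V=0, X=0, U=0, W=1, Z=1, Y=2) weight 1/360
  (V=0, X=0, U=0, W=1, Z=1, Y=3) weight 1/360
  (V=0, X=0, U=0, W=1, Z=1, Y=4) weight 1/360
  (V=0, X=0, U=0, W=2, Z=1, Y=2) weight 1/360
  (V=0, X=0, U=0, W=2, Z=1, Y=3) weight 1/360
  (V=0, X=0, U=0, W=2, Z=1, Y=4) weight 1/360
  (V=0, X=0, U=0, W=3, Z=1, Y=2) weight 1/360
  (V=0, X=0, U=0, W=3, Z=1, Y=3) weight 1/360
  (V=0, X=1, U=0, W=1, Z=0, Y=2) weight 1/180
  … 207 more
Group by X:
  weight(X=0) = 1/6
  weight(X=1) = 1/3
Total weight = 1/6 + 1/3 = 1/2
P(X=0 | obs) = 1/6 / 1/2 = 1/3
P(X=1 | obs) = 1/3 / 1/2 = 2/3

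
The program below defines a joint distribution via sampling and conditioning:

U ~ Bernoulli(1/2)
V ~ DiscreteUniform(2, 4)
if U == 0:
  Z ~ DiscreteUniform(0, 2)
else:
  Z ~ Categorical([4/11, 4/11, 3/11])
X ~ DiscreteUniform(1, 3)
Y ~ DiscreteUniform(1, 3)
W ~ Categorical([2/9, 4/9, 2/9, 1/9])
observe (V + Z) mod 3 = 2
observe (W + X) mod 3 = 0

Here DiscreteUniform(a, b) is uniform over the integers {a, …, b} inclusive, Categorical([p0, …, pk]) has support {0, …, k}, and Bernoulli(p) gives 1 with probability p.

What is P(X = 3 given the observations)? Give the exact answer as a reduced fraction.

P(X = 3 | obs) = 1/3

Enumerate traces; 72 have nonzero weight after conditioning:
  (U=0, V=2, Z=0, X=1, Y=1, W=2) weight 1/729
  (U=0, V=2, Z=0, X=1, Y=2, W=2) weight 1/729
  (U=0, V=2, Z=0, X=1, Y=3, W=2) weight 1/729
  (U=0, V=2, Z=0, X=2, Y=1, W=1) weight 2/729
  (U=0, V=2, Z=0, X=2, Y=2, W=1) weight 2/729
  (U=0, V=2, Z=0, X=2, Y=3, W=1) weight 2/729
  (U=0, V=2, Z=0, X=3, Y=1, W=0) weight 1/729
  (U=0, V=2, Z=0, X=3, Y=1, W=3) weight 1/1458
  … 64 more
Group by X:
  weight(X=1) = 2/81
  weight(X=2) = 4/81
  weight(X=3) = 1/27
Total weight = 2/81 + 4/81 + 1/27 = 1/9
P(X=1 | obs) = 2/81 / 1/9 = 2/9
P(X=2 | obs) = 4/81 / 1/9 = 4/9
P(X=3 | obs) = 1/27 / 1/9 = 1/3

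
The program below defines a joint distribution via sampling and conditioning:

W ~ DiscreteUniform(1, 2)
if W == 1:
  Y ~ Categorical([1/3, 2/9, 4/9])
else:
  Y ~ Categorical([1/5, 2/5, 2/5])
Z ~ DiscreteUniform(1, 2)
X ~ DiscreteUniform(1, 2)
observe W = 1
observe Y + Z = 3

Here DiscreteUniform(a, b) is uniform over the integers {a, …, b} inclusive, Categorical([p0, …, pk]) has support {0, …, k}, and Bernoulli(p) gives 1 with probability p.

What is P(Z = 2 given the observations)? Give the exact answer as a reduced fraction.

P(Z = 2 | obs) = 1/3

Enumerate traces; 4 have nonzero weight after conditioning:
  (W=1, Y=1, Z=2, X=1) weight 1/36
  (W=1, Y=1, Z=2, X=2) weight 1/36
  (W=1, Y=2, Z=1, X=1) weight 1/18
  (W=1, Y=2, Z=1, X=2) weight 1/18
Group by Z:
  weight(Z=1) = 1/9
  weight(Z=2) = 1/18
Total weight = 1/9 + 1/18 = 1/6
P(Z=1 | obs) = 1/9 / 1/6 = 2/3
P(Z=2 | obs) = 1/18 / 1/6 = 1/3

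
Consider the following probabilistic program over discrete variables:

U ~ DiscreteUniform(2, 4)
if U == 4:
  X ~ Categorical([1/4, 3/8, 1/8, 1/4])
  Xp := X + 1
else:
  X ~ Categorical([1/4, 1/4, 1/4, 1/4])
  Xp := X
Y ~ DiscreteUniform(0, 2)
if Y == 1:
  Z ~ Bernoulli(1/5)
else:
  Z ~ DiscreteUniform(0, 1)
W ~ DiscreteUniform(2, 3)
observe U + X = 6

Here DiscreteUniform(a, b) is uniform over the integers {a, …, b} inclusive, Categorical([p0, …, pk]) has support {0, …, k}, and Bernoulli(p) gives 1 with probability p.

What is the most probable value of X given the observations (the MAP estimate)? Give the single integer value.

argmax_v P(X = v | obs) = 3

Enumerate traces; 24 have nonzero weight after conditioning:
  (U=3, X=3, Y=0, Z=0, W=2) weight 1/144
  (U=3, X=3, Y=0, Z=0, W=3) weight 1/144
  (U=3, X=3, Y=0, Z=1, W=2) weight 1/144
  (U=3, X=3, Y=0, Z=1, W=3) weight 1/144
  (U=3, X=3, Y=1, Z=0, W=2) weight 1/90
  (U=3, X=3, Y=1, Z=0, W=3) weight 1/90
  (U=3, X=3, Y=1, Z=1, W=2) weight 1/360
  (U=3, X=3, Y=1, Z=1, W=3) weight 1/360
  (U=4, X=2, Y=0, Z=0, W=2) weight 1/288
  … 15 more
Group by X:
  weight(X=2) = 1/24
  weight(X=3) = 1/12
Total weight = 1/24 + 1/12 = 1/8
P(X=2 | obs) = 1/24 / 1/8 = 1/3
P(X=3 | obs) = 1/12 / 1/8 = 2/3
argmax = 3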